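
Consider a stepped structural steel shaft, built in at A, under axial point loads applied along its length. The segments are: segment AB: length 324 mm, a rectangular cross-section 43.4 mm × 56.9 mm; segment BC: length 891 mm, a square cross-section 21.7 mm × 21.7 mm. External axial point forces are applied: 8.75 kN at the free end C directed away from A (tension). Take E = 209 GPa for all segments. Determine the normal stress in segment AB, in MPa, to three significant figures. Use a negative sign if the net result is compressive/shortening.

Internal axial forces (sectioning from the free end, tension +): N_BC = 8.75 kN, N_AB = 8.75 kN.
A_AB = 2469 mm².
σ_AB = N_AB/A_AB = 8750/2469 = 3.543 MPa.

3.54 MPa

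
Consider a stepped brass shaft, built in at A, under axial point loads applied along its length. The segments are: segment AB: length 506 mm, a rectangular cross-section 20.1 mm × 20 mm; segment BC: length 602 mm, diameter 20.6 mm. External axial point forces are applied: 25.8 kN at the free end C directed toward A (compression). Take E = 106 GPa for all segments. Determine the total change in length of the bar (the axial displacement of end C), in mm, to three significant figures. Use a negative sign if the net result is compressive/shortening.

Internal axial forces (sectioning from the free end, tension +): N_BC = -25.8 kN, N_AB = -25.8 kN.
A_AB = 402 mm².
A_BC = 333.3 mm².
δ_AB = -25800·506/(402·106000) = -0.3064 mm
δ_BC = -25800·602/(333.3·106000) = -0.4396 mm
δ = Σδ_i = -0.746 mm.

-0.746 mm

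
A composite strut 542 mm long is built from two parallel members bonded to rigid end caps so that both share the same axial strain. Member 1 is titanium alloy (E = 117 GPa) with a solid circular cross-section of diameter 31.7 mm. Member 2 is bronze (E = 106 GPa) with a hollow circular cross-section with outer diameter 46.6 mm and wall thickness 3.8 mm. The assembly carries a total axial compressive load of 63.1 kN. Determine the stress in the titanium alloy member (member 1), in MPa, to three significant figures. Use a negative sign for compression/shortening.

-50.4 MPa

A_1 = 789.2 mm².
A_2 = 510.9 mm².
Equal strain + equilibrium ⇒ each member carries load in proportion to AE: A₁E₁ = 92340000 N, A₂E₂ = 54160000 N, ΣAE = 146500000 N.
σ₁ = P·E₁/ΣAE = -63100·117000/146500000 = -50.39 MPa.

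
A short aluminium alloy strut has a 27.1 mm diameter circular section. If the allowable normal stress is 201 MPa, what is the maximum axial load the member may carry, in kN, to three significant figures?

A = 576.8 mm².
P_max = σ_allow · A = 201 · 576.8 = 115900 N = 115.9 kN.

116 kN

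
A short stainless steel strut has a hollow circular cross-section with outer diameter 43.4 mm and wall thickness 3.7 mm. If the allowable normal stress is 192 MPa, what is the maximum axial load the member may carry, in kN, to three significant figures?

88.6 kN

A = 461.5 mm².
P_max = σ_allow · A = 192 · 461.5 = 88600 N = 88.6 kN.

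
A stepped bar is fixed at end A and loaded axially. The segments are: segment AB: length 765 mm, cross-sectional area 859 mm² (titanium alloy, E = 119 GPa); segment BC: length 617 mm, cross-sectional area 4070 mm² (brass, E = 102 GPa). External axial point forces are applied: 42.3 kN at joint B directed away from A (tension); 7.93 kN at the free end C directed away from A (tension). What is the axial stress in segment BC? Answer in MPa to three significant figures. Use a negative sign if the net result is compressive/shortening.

1.95 MPa

Internal axial forces (sectioning from the free end, tension +): N_BC = 7.93 kN, N_AB = 50.23 kN.
σ_BC = N_BC/A_BC = 7930/4070 = 1.948 MPa.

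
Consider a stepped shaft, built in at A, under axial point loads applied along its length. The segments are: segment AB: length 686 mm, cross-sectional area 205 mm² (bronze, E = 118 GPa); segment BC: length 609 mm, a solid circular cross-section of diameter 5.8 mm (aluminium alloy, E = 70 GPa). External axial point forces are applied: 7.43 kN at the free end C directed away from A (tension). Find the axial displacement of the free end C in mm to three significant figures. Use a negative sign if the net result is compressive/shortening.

2.66 mm

Internal axial forces (sectioning from the free end, tension +): N_BC = 7.43 kN, N_AB = 7.43 kN.
A_BC = 26.42 mm².
δ_AB = 7430·686/(205·118000) = 0.2107 mm
δ_BC = 7430·609/(26.42·70000) = 2.447 mm
δ = Σδ_i = 2.657 mm.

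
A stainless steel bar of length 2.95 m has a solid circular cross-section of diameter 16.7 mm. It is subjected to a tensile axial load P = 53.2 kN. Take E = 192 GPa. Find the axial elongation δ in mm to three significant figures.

3.73 mm

A = 219 mm².
δ_mech = NL/(AE) = 53200·2950/(219·192000) = 3.732 mm.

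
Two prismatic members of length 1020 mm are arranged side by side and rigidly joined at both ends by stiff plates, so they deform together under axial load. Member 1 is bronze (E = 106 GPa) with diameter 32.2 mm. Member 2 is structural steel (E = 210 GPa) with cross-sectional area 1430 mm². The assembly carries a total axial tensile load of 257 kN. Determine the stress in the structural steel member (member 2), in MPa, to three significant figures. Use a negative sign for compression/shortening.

A_1 = 814.3 mm².
Equal strain + equilibrium ⇒ each member carries load in proportion to AE: A₁E₁ = 86320000 N, A₂E₂ = 300300000 N, ΣAE = 386600000 N.
σ₂ = P·E₂/ΣAE = 257000·210000/386600000 = 139.6 MPa.

140 MPa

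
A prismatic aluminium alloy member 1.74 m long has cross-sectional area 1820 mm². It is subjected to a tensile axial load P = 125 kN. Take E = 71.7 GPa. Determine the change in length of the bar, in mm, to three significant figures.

δ_mech = NL/(AE) = 125000·1740/(1820·71700) = 1.667 mm.

1.67 mm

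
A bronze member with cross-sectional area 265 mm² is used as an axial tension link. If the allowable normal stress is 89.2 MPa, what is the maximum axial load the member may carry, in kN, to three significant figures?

23.6 kN

P_max = σ_allow · A = 89.2 · 265 = 23640 N = 23.64 kN.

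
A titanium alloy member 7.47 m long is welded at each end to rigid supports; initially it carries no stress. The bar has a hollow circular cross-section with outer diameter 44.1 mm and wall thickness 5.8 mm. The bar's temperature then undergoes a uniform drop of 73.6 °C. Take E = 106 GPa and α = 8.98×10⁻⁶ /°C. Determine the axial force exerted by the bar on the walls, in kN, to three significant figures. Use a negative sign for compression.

48.9 kN

Free thermal expansion αLΔT = 8.98e-6 · 7470 · -73.6 = -4.937 mm.
The walls impose strain ε = −(-4.937)/7470 = 6.6093e-04; σ = Eε = 106000 · 6.6093e-04 = 70.06 MPa.
Wall reaction R = σ·A = 70.06·697.9 = 48890 N = 48.89 kN.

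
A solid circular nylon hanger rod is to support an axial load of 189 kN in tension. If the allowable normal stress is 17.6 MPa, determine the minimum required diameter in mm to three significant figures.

Required area A ≥ P/σ_allow = 189000/17.6 = 10740 mm².
For a solid circular section, d ≥ √(4A/π) = 116.9 mm.

117 mm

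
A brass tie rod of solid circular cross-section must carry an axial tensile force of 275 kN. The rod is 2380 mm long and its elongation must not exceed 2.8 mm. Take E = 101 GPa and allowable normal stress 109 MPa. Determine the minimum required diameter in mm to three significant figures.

56.7 mm

Required area A ≥ P/σ_allow = 275000/109 = 2523 mm².
For a solid circular section, d ≥ √(4A/π) = 56.68 mm.
Elongation limit: A ≥ PL/(Eδ_allow) = 275000·2380/(101000·2.8) = 2314 mm² ⇒ d ≥ 54.28 mm.
The stress limit governs.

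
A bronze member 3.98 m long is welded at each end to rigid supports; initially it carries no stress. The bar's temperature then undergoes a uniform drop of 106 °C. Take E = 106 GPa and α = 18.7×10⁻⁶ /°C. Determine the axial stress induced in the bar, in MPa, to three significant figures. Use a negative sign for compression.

210 MPa

Free thermal expansion αLΔT = 18.7e-6 · 3980 · -106 = -7.889 mm.
The walls impose strain ε = −(-7.889)/3980 = 1.9822e-03; σ = Eε = 106000 · 1.9822e-03 = 210.1 MPa.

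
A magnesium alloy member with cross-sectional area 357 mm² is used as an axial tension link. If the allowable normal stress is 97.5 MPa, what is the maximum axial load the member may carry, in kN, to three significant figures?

34.8 kN

P_max = σ_allow · A = 97.5 · 357 = 34810 N = 34.81 kN.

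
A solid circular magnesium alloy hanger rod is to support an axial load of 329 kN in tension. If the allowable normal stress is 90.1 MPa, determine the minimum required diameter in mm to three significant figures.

68.2 mm

Required area A ≥ P/σ_allow = 329000/90.1 = 3651 mm².
For a solid circular section, d ≥ √(4A/π) = 68.19 mm.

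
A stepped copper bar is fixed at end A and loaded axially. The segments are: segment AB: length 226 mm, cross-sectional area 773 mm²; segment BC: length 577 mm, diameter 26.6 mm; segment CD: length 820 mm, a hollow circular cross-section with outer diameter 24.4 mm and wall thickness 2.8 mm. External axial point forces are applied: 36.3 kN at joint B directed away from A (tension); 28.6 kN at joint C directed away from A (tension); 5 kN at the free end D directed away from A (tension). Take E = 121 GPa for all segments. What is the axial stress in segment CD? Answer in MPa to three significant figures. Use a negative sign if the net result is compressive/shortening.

26.3 MPa

Internal axial forces (sectioning from the free end, tension +): N_CD = 5 kN, N_BC = 33.6 kN, N_AB = 69.9 kN.
A_CD = 190 mm².
σ_CD = N_CD/A_CD = 5000/190 = 26.32 MPa.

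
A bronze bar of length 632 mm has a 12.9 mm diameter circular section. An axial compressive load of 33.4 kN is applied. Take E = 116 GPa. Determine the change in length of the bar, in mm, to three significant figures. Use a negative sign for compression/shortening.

-1.39 mm

A = 130.7 mm².
δ_mech = NL/(AE) = -33400·632/(130.7·116000) = -1.392 mm.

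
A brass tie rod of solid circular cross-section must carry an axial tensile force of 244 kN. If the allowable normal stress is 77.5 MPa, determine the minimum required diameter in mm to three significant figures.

63.3 mm

Required area A ≥ P/σ_allow = 244000/77.5 = 3148 mm².
For a solid circular section, d ≥ √(4A/π) = 63.31 mm.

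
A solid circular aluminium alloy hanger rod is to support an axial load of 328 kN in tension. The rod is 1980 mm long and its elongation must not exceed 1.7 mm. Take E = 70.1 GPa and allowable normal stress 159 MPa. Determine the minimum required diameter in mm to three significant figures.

83.3 mm

Required area A ≥ P/σ_allow = 328000/159 = 2063 mm².
For a solid circular section, d ≥ √(4A/π) = 51.25 mm.
Elongation limit: A ≥ PL/(Eδ_allow) = 328000·1980/(70100·1.7) = 5450 mm² ⇒ d ≥ 83.3 mm.
The elongation limit governs.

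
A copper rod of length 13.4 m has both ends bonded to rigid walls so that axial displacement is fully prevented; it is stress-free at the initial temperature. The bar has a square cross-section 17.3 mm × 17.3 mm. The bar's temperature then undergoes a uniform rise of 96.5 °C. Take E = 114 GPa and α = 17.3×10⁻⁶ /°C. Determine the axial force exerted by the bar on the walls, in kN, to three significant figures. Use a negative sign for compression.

Free thermal expansion αLΔT = 17.3e-6 · 13400 · 96.5 = 22.37 mm.
The walls impose strain ε = −(22.37)/13400 = -1.6695e-03; σ = Eε = 114000 · -1.6695e-03 = -190.3 MPa.
Wall reaction R = σ·A = -190.3·299.3 = -56960 N = -56.96 kN.

-57.0 kN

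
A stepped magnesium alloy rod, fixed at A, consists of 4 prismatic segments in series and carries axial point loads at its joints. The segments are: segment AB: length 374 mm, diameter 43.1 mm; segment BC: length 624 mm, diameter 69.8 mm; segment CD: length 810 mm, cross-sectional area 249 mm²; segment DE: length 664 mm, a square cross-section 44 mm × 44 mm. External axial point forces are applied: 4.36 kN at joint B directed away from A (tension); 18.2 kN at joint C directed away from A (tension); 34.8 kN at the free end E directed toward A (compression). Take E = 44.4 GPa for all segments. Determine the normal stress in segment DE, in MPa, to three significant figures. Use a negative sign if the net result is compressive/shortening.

-18.0 MPa

Internal axial forces (sectioning from the free end, tension +): N_DE = -34.8 kN, N_CD = -34.8 kN, N_BC = -16.6 kN, N_AB = -12.24 kN.
A_DE = 1936 mm².
σ_DE = N_DE/A_DE = -34800/1936 = -17.98 MPa.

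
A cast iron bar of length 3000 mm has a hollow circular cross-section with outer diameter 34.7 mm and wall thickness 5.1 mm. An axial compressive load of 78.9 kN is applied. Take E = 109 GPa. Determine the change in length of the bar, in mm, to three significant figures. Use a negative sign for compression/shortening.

A = 474.3 mm².
δ_mech = NL/(AE) = -78900·3000/(474.3·109000) = -4.579 mm.

-4.58 mm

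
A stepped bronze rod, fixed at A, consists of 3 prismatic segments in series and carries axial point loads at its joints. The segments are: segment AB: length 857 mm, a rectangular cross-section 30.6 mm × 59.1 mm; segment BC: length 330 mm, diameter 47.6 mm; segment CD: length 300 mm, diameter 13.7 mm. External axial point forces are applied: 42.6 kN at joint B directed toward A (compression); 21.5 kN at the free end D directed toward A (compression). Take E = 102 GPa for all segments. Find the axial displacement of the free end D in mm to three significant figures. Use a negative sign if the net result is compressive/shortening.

-0.766 mm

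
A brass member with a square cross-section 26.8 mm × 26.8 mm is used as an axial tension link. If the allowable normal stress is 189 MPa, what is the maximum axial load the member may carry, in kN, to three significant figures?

A = 718.2 mm².
P_max = σ_allow · A = 189 · 718.2 = 135700 N = 135.7 kN.

136 kN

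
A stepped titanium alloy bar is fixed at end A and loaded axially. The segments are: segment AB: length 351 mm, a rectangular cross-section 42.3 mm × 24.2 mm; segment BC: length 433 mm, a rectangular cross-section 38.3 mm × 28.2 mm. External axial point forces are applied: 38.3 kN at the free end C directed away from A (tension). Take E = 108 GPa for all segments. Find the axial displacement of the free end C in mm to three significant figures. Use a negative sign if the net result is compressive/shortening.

Internal axial forces (sectioning from the free end, tension +): N_BC = 38.3 kN, N_AB = 38.3 kN.
A_AB = 1024 mm².
A_BC = 1080 mm².
δ_AB = 38300·351/(1024·108000) = 0.1216 mm
δ_BC = 38300·433/(1080·108000) = 0.1422 mm
δ = Σδ_i = 0.2638 mm.

0.264 mm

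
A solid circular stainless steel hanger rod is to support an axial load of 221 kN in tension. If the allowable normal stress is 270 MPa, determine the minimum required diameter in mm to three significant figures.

32.3 mm

Required area A ≥ P/σ_allow = 221000/270 = 818.5 mm².
For a solid circular section, d ≥ √(4A/π) = 32.28 mm.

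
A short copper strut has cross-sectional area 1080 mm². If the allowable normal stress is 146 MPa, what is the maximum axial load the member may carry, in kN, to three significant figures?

158 kN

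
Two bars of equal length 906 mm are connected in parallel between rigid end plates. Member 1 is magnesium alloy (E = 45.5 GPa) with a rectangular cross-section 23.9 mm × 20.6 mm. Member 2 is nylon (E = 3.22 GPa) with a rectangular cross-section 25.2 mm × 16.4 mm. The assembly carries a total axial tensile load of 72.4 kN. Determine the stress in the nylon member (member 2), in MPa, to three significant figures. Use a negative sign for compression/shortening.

9.82 MPa

A_1 = 492.3 mm².
A_2 = 413.3 mm².
Equal strain + equilibrium ⇒ each member carries load in proportion to AE: A₁E₁ = 22400000 N, A₂E₂ = 1331000 N, ΣAE = 23730000 N.
σ₂ = P·E₂/ΣAE = 72400·3220/23730000 = 9.823 MPa.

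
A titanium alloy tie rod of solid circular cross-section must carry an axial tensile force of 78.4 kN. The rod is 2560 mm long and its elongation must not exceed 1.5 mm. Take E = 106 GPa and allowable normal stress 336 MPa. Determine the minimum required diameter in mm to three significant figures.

Required area A ≥ P/σ_allow = 78400/336 = 233.3 mm².
For a solid circular section, d ≥ √(4A/π) = 17.24 mm.
Elongation limit: A ≥ PL/(Eδ_allow) = 78400·2560/(106000·1.5) = 1262 mm² ⇒ d ≥ 40.09 mm.
The elongation limit governs.

40.1 mm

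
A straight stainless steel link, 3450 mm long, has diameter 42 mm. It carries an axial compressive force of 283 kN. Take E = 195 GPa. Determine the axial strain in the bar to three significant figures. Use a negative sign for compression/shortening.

-0.00105

A = 1385 mm².
σ = N/A = -204.3 MPa; ε = σ/E = -204.3/195000 = -1.048e-03.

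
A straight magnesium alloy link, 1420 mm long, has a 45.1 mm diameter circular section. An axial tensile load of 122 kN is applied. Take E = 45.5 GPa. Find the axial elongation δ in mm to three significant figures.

A = 1598 mm².
δ_mech = NL/(AE) = 122000·1420/(1598·45500) = 2.383 mm.

2.38 mm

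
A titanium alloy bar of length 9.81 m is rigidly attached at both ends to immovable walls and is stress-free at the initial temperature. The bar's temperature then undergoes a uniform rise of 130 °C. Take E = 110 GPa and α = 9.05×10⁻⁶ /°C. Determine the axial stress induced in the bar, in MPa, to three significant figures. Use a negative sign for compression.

-129 MPa

Free thermal expansion αLΔT = 9.05e-6 · 9810 · 130 = 11.54 mm.
The walls impose strain ε = −(11.54)/9810 = -1.1765e-03; σ = Eε = 110000 · -1.1765e-03 = -129.4 MPa.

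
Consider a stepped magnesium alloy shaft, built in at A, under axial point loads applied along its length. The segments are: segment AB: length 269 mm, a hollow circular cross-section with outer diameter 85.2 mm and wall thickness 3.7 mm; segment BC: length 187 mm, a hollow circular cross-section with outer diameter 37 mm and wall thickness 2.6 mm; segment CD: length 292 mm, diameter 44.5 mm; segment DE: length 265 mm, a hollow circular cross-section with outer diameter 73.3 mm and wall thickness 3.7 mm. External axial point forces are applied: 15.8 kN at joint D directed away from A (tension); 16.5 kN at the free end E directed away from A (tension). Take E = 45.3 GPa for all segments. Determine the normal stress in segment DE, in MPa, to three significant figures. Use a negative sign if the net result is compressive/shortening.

20.4 MPa

Internal axial forces (sectioning from the free end, tension +): N_DE = 16.5 kN, N_CD = 32.3 kN, N_BC = 32.3 kN, N_AB = 32.3 kN.
A_DE = 809 mm².
σ_DE = N_DE/A_DE = 16500/809 = 20.39 MPa.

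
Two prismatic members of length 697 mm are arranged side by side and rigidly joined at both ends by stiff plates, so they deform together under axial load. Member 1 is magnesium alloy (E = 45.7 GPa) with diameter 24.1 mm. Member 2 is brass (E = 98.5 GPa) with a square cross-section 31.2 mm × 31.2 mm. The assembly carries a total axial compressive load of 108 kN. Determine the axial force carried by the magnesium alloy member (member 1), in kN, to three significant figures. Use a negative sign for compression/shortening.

-19.3 kN

A_1 = 456.2 mm².
A_2 = 973.4 mm².
Equal strain + equilibrium ⇒ each member carries load in proportion to AE: A₁E₁ = 20850000 N, A₂E₂ = 95880000 N, ΣAE = 116700000 N.
F₁ = P·A₁E₁/ΣAE = -108000·20850000/116700000 = -19290 N.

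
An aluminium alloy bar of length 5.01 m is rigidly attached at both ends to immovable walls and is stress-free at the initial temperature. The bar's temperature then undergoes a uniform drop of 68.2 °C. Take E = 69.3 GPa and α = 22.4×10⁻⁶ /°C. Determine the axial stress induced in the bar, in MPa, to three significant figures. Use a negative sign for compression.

106 MPa

Free thermal expansion αLΔT = 22.4e-6 · 5010 · -68.2 = -7.654 mm.
The walls impose strain ε = −(-7.654)/5010 = 1.5277e-03; σ = Eε = 69300 · 1.5277e-03 = 105.9 MPa.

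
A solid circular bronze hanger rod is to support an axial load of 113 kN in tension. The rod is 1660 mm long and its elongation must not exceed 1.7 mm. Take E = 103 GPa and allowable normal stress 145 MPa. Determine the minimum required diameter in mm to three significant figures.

36.9 mm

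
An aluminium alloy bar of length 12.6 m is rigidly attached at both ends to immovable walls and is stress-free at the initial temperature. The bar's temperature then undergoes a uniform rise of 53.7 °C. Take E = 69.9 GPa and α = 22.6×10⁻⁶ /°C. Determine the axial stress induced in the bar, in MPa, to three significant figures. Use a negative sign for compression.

-84.8 MPa

Free thermal expansion αLΔT = 22.6e-6 · 12600 · 53.7 = 15.29 mm.
The walls impose strain ε = −(15.29)/12600 = -1.2136e-03; σ = Eε = 69900 · -1.2136e-03 = -84.83 MPa.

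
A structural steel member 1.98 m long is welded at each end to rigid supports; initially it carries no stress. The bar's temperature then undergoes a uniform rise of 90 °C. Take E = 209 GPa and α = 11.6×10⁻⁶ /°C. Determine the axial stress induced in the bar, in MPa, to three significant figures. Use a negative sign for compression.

Free thermal expansion αLΔT = 11.6e-6 · 1980 · 90 = 2.067 mm.
The walls impose strain ε = −(2.067)/1980 = -1.0440e-03; σ = Eε = 209000 · -1.0440e-03 = -218.2 MPa.

-218 MPa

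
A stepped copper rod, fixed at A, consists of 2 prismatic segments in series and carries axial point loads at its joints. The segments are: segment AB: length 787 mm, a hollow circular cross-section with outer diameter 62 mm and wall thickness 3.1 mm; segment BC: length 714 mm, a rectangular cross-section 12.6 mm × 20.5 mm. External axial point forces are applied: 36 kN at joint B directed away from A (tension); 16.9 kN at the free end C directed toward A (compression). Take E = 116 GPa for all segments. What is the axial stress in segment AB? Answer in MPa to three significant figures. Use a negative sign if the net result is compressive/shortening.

33.3 MPa

Internal axial forces (sectioning from the free end, tension +): N_BC = -16.9 kN, N_AB = 19.1 kN.
A_AB = 573.6 mm².
σ_AB = N_AB/A_AB = 19100/573.6 = 33.3 MPa.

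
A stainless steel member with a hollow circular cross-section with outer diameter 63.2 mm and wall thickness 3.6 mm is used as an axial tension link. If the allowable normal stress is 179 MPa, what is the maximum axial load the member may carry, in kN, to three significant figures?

121 kN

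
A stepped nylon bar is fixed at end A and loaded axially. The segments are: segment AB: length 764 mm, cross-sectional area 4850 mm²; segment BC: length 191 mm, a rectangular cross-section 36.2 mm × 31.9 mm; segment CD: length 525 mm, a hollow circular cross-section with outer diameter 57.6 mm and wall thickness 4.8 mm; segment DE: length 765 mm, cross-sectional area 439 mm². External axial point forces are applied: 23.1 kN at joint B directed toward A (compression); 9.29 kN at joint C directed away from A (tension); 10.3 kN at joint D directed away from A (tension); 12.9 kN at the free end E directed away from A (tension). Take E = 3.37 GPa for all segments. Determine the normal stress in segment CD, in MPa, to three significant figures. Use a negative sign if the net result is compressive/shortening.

Internal axial forces (sectioning from the free end, tension +): N_DE = 12.9 kN, N_CD = 23.2 kN, N_BC = 32.49 kN, N_AB = 9.39 kN.
A_CD = 796.2 mm².
σ_CD = N_CD/A_CD = 23200/796.2 = 29.14 MPa.

29.1 MPa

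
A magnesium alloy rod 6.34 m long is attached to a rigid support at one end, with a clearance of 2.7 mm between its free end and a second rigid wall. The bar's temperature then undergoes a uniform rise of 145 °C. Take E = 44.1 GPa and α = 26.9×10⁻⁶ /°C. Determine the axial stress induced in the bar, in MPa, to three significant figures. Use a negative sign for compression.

Free thermal expansion αLΔT = 26.9e-6 · 6340 · 145 = 24.73 mm.
The walls engage after the gap closes; constrained expansion = 24.73 − 2.7 = 22.03 mm.
The walls impose strain ε = −(22.03)/6340 = -3.4746e-03; σ = Eε = 44100 · -3.4746e-03 = -153.2 MPa.

-153 MPa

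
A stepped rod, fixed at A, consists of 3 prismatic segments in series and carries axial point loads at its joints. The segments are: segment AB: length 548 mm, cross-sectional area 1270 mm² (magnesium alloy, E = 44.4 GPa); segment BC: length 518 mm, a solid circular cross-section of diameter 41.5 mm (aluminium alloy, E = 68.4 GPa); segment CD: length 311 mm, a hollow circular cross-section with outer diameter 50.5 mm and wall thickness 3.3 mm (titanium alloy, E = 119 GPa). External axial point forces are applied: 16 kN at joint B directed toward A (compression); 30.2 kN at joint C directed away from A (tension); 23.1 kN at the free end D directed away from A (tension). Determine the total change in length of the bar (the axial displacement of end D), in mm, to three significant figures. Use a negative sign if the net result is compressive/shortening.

0.784 mm

Internal axial forces (sectioning from the free end, tension +): N_CD = 23.1 kN, N_BC = 53.3 kN, N_AB = 37.3 kN.
A_BC = 1353 mm².
A_CD = 489.3 mm².
δ_AB = 37300·548/(1270·44400) = 0.3625 mm
δ_BC = 53300·518/(1353·68400) = 0.2984 mm
δ_CD = 23100·311/(489.3·119000) = 0.1234 mm
δ = Σδ_i = 0.7843 mm.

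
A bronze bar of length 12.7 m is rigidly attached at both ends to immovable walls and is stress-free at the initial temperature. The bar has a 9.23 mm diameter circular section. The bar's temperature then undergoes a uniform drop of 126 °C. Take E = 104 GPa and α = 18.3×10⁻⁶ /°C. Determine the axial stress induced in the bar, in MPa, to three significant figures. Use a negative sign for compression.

240 MPa

Free thermal expansion αLΔT = 18.3e-6 · 12700 · -126 = -29.28 mm.
The walls impose strain ε = −(-29.28)/12700 = 2.3058e-03; σ = Eε = 104000 · 2.3058e-03 = 239.8 MPa.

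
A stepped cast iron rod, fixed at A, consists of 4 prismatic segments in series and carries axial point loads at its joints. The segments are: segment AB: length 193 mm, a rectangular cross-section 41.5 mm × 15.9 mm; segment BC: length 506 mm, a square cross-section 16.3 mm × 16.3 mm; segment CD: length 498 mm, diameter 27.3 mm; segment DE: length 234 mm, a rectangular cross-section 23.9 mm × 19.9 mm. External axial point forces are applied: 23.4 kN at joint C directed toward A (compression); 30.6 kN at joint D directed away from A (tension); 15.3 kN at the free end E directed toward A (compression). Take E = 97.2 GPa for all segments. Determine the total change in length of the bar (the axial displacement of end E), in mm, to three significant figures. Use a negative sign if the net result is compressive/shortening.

-0.127 mm

Internal axial forces (sectioning from the free end, tension +): N_DE = -15.3 kN, N_CD = 15.3 kN, N_BC = -8.1 kN, N_AB = -8.1 kN.
A_AB = 659.9 mm².
A_BC = 265.7 mm².
A_CD = 585.3 mm².
A_DE = 475.6 mm².
δ_AB = -8100·193/(659.9·97200) = -0.02437 mm
δ_BC = -8100·506/(265.7·97200) = -0.1587 mm
δ_CD = 15300·498/(585.3·97200) = 0.1339 mm
δ_DE = -15300·234/(475.6·97200) = -0.07744 mm
δ = Σδ_i = -0.1266 mm.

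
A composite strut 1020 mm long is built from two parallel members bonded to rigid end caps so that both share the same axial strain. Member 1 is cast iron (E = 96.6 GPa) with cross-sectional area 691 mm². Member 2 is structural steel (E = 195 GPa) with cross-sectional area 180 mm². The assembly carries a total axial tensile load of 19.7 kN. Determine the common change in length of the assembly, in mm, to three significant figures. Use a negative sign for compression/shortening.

0.197 mm

Equal strain + equilibrium ⇒ each member carries load in proportion to AE: A₁E₁ = 66750000 N, A₂E₂ = 35100000 N, ΣAE = 101900000 N.
δ = PL/ΣAE = 19700·1020/101900000 = 0.1973 mm.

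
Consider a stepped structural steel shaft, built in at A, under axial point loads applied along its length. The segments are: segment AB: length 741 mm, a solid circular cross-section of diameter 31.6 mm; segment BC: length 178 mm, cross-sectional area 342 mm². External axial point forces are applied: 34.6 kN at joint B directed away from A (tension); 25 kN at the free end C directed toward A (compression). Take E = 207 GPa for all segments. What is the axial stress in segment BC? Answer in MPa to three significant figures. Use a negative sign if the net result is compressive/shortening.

Internal axial forces (sectioning from the free end, tension +): N_BC = -25 kN, N_AB = 9.6 kN.
σ_BC = N_BC/A_BC = -25000/342 = -73.1 MPa.

-73.1 MPa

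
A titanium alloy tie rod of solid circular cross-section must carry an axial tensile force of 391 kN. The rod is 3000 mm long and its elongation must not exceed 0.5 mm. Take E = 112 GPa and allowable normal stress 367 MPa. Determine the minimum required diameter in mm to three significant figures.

163 mm

Required area A ≥ P/σ_allow = 391000/367 = 1065 mm².
For a solid circular section, d ≥ √(4A/π) = 36.83 mm.
Elongation limit: A ≥ PL/(Eδ_allow) = 391000·3000/(112000·0.5) = 20950 mm² ⇒ d ≥ 163.3 mm.
The elongation limit governs.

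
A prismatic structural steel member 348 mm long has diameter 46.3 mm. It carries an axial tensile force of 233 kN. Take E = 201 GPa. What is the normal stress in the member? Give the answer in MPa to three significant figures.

138 MPa

A = 1684 mm².
σ = N/A = 233000/1684 = 138.4 MPa.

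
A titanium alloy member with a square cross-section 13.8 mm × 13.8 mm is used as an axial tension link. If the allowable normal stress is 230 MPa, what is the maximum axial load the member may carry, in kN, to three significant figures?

43.8 kN

A = 190.4 mm².
P_max = σ_allow · A = 230 · 190.4 = 43800 N = 43.8 kN.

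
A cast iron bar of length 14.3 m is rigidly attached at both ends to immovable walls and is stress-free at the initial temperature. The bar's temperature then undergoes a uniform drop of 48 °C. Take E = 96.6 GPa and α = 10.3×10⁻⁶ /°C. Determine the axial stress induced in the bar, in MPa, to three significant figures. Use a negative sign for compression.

47.8 MPa

Free thermal expansion αLΔT = 10.3e-6 · 14300 · -48 = -7.07 mm.
The walls impose strain ε = −(-7.07)/14300 = 4.9440e-04; σ = Eε = 96600 · 4.9440e-04 = 47.76 MPa.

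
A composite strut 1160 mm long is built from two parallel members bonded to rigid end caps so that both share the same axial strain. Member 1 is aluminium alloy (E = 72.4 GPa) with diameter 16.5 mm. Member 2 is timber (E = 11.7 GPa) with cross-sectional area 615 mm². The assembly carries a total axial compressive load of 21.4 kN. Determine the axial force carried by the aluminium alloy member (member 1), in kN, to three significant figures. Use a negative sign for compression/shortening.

-14.6 kN

A_1 = 213.8 mm².
Equal strain + equilibrium ⇒ each member carries load in proportion to AE: A₁E₁ = 15480000 N, A₂E₂ = 7196000 N, ΣAE = 22680000 N.
F₁ = P·A₁E₁/ΣAE = -21400·15480000/22680000 = -14610 N.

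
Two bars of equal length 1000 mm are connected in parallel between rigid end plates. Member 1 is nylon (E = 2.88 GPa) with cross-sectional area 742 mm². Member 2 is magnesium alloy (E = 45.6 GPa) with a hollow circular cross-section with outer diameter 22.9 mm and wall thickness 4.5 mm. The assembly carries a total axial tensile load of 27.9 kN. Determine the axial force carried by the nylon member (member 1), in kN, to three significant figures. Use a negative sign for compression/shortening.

A_2 = 260.1 mm².
Equal strain + equilibrium ⇒ each member carries load in proportion to AE: A₁E₁ = 2137000 N, A₂E₂ = 11860000 N, ΣAE = 14000000 N.
F₁ = P·A₁E₁/ΣAE = 27900·2137000/14000000 = 4259 N.

4.26 kN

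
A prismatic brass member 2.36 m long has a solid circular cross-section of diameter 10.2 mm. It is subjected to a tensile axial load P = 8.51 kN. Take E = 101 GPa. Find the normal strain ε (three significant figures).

A = 81.71 mm².
σ = N/A = 104.1 MPa; ε = σ/E = 104.1/101000 = 1.031e-03.

0.00103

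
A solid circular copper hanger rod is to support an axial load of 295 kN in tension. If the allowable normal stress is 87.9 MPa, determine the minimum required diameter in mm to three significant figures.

65.4 mm

Required area A ≥ P/σ_allow = 295000/87.9 = 3356 mm².
For a solid circular section, d ≥ √(4A/π) = 65.37 mm.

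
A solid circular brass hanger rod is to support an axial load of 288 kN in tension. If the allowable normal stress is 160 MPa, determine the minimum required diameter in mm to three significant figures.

47.9 mm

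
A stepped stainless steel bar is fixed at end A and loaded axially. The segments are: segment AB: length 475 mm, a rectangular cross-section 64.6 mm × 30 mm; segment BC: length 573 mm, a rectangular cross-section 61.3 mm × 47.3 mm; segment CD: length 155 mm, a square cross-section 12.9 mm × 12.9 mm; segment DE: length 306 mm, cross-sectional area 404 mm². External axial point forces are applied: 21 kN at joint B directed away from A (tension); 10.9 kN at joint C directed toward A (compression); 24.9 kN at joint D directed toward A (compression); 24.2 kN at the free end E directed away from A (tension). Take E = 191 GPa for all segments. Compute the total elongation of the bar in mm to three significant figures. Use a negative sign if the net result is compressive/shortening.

0.0926 mm

Internal axial forces (sectioning from the free end, tension +): N_DE = 24.2 kN, N_CD = -0.7 kN, N_BC = -11.6 kN, N_AB = 9.4 kN.
A_AB = 1938 mm².
A_BC = 2899 mm².
A_CD = 166.4 mm².
δ_AB = 9400·475/(1938·191000) = 0.01206 mm
δ_BC = -11600·573/(2899·191000) = -0.012 mm
δ_CD = -700·155/(166.4·191000) = -0.003414 mm
δ_DE = 24200·306/(404·191000) = 0.09597 mm
δ = Σδ_i = 0.09261 mm.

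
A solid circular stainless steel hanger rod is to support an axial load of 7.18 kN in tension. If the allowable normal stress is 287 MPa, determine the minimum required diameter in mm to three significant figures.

5.64 mm

Required area A ≥ P/σ_allow = 7180/287 = 25.02 mm².
For a solid circular section, d ≥ √(4A/π) = 5.644 mm.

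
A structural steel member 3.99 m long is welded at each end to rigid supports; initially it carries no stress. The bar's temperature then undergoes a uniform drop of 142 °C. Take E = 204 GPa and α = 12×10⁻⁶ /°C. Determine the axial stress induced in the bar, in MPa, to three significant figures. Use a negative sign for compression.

Free thermal expansion αLΔT = 12e-6 · 3990 · -142 = -6.799 mm.
The walls impose strain ε = −(-6.799)/3990 = 1.7040e-03; σ = Eε = 204000 · 1.7040e-03 = 347.6 MPa.

348 MPa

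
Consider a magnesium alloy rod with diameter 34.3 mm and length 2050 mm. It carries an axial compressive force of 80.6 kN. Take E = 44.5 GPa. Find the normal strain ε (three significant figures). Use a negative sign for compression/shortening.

A = 924 mm².
σ = N/A = -87.23 MPa; ε = σ/E = -87.23/44500 = -1.960e-03.

-0.00196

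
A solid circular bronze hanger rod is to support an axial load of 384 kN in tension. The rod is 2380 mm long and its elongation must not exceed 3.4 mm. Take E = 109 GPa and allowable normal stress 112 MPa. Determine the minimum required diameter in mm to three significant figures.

66.1 mm

Required area A ≥ P/σ_allow = 384000/112 = 3429 mm².
For a solid circular section, d ≥ √(4A/π) = 66.07 mm.
Elongation limit: A ≥ PL/(Eδ_allow) = 384000·2380/(109000·3.4) = 2466 mm² ⇒ d ≥ 56.03 mm.
The stress limit governs.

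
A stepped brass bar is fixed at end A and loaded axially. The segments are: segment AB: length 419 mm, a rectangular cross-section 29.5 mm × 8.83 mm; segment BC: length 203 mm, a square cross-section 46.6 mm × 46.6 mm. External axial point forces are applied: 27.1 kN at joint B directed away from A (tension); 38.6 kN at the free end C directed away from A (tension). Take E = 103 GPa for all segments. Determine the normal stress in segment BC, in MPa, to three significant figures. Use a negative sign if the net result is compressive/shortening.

17.8 MPa

Internal axial forces (sectioning from the free end, tension +): N_BC = 38.6 kN, N_AB = 65.7 kN.
A_BC = 2172 mm².
σ_BC = N_BC/A_BC = 38600/2172 = 17.78 MPa.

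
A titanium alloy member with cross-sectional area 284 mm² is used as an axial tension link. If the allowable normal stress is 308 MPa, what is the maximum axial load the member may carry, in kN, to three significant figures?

P_max = σ_allow · A = 308 · 284 = 87470 N = 87.47 kN.

87.5 kN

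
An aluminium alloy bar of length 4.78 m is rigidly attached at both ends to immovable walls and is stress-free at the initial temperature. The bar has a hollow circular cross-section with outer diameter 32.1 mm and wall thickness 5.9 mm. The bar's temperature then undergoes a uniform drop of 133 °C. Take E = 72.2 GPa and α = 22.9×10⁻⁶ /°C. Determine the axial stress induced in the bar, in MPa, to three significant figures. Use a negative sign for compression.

Free thermal expansion αLΔT = 22.9e-6 · 4780 · -133 = -14.56 mm.
The walls impose strain ε = −(-14.56)/4780 = 3.0457e-03; σ = Eε = 72200 · 3.0457e-03 = 219.9 MPa.

220 MPa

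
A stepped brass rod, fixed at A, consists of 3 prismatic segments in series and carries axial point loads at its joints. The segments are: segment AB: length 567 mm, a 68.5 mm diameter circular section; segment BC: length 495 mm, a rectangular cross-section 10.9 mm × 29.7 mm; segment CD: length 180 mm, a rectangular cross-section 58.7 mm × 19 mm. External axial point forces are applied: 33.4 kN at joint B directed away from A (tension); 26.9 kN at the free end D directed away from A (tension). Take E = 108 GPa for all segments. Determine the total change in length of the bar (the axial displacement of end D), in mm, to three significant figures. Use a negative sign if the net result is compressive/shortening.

Internal axial forces (sectioning from the free end, tension +): N_CD = 26.9 kN, N_BC = 26.9 kN, N_AB = 60.3 kN.
A_AB = 3685 mm².
A_BC = 323.7 mm².
A_CD = 1115 mm².
δ_AB = 60300·567/(3685·108000) = 0.0859 mm
δ_BC = 26900·495/(323.7·108000) = 0.3808 mm
δ_CD = 26900·180/(1115·108000) = 0.0402 mm
δ = Σδ_i = 0.5069 mm.

0.507 mm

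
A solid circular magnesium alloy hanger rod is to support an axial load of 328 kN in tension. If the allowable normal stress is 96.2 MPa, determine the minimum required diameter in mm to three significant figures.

65.9 mm

Required area A ≥ P/σ_allow = 328000/96.2 = 3410 mm².
For a solid circular section, d ≥ √(4A/π) = 65.89 mm.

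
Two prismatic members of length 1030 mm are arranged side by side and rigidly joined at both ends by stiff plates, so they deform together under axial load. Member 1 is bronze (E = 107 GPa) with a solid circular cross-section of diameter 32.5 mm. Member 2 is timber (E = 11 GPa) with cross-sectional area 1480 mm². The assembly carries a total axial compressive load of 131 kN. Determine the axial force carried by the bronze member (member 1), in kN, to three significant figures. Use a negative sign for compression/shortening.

-111 kN

A_1 = 829.6 mm².
Equal strain + equilibrium ⇒ each member carries load in proportion to AE: A₁E₁ = 88760000 N, A₂E₂ = 16280000 N, ΣAE = 105000000 N.
F₁ = P·A₁E₁/ΣAE = -131000·88760000/105000000 = -110700 N.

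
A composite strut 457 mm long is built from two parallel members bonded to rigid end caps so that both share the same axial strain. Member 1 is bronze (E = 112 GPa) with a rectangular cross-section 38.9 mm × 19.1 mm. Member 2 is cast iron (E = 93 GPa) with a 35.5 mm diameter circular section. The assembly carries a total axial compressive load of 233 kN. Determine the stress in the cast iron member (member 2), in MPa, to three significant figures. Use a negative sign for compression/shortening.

-124 MPa

A_1 = 743 mm².
A_2 = 989.8 mm².
Equal strain + equilibrium ⇒ each member carries load in proportion to AE: A₁E₁ = 83210000 N, A₂E₂ = 92050000 N, ΣAE = 175300000 N.
σ₂ = P·E₂/ΣAE = -233000·93000/175300000 = -123.6 MPa.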